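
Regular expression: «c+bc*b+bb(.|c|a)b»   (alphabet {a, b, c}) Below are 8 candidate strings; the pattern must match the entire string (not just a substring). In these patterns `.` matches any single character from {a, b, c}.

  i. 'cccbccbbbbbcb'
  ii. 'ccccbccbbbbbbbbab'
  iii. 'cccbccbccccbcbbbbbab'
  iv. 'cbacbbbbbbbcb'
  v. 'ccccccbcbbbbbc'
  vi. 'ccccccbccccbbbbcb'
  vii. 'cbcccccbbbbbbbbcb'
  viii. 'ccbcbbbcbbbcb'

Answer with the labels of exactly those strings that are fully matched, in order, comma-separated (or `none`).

i → match
ii → match
iii → no match
iv → no match
v → no match — must end with 'b'
vi → match
vii → match
viii → no match

i, ii, vi, vii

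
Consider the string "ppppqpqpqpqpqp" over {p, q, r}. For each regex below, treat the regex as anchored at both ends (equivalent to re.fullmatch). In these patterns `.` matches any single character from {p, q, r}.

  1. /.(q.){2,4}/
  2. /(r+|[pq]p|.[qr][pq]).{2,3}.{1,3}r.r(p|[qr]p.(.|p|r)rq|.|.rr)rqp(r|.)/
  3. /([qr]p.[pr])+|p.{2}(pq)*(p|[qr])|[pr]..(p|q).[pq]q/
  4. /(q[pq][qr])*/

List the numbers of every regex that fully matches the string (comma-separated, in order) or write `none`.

1 → no match
2 → no match
3 → match
4 → no match

3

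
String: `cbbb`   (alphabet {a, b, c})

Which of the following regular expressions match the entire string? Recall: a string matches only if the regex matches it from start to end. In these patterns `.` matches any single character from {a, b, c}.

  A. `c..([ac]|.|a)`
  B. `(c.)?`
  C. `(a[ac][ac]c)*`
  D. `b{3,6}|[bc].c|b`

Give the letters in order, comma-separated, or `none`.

A → match
B → no match
C → no match
D → no match

A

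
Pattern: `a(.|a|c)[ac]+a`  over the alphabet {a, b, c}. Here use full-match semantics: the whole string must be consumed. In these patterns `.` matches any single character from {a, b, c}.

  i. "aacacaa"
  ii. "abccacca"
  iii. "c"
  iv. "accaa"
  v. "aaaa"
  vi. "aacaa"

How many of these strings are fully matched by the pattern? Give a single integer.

5

i → match
ii → match
iii → no match — must start with "a"
iv → match
v → match
vi → match
Total matched: 5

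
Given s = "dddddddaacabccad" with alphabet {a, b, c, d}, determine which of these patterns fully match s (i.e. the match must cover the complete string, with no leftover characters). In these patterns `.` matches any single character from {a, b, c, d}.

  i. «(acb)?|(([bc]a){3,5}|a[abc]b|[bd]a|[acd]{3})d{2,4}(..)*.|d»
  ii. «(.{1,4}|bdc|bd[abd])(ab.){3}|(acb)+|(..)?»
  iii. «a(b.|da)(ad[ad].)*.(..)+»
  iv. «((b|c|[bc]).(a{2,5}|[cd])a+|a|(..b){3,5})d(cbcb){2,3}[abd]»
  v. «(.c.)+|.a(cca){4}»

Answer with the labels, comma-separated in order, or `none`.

i

i → match
ii → no match
iii → no match — must start with "a"
iv → no match
v → no match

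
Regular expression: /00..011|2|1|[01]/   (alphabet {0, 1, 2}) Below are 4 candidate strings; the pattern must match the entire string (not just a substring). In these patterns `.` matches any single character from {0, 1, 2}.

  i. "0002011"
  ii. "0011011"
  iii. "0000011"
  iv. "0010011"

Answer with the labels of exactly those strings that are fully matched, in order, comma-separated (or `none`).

i, ii, iii, iv

i. "0002011" → match
ii. "0011011" → match
iii. "0000011" → match
iv. "0010011" → match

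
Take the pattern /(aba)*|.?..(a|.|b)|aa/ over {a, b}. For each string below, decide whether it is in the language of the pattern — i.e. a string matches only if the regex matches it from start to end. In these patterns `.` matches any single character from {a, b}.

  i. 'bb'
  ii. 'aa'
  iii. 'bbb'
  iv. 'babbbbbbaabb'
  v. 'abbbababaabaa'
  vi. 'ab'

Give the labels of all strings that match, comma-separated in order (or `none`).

ii, iii

i → no match
ii → match
iii → match
iv → no match
v → no match
vi → no match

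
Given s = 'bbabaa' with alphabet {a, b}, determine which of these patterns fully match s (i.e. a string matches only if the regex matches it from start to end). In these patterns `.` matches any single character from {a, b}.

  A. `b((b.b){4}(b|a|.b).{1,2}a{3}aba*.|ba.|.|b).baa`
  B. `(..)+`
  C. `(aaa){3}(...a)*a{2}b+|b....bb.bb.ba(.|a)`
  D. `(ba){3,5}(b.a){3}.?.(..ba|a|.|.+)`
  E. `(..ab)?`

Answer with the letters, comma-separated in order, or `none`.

A, B

A → match
B → match
C → no match
D → no match — must start with 'ba'
E → no match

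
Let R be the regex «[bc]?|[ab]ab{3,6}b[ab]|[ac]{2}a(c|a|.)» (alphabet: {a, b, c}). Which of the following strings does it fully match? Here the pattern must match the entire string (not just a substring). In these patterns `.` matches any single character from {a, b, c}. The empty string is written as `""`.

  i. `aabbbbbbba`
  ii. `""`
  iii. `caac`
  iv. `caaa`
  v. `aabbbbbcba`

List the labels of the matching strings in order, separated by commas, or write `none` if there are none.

i → match
ii → match
iii → match
iv → match
v → no match

i, ii, iii, iv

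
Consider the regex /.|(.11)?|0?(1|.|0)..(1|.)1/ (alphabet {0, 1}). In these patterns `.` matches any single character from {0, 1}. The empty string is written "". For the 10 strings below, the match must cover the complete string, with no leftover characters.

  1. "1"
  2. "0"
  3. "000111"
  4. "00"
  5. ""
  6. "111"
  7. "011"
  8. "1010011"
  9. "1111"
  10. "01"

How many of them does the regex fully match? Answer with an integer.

6

1. "1" → match
2. "0" → match
3. "000111" → match
4. "00" → no match
5. "" → match
6. "111" → match
7. "011" → match
8. "1010011" → no match
9. "1111" → no match
10. "01" → no match
Total matched: 6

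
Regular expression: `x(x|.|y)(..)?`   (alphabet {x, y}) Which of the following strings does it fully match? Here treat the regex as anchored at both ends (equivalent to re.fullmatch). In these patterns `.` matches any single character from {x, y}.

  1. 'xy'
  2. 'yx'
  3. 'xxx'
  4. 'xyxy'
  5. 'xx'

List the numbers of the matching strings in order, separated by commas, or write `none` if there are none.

1 → match
2 → no match — must start with 'x'
3 → no match
4 → match
5 → match

1, 4, 5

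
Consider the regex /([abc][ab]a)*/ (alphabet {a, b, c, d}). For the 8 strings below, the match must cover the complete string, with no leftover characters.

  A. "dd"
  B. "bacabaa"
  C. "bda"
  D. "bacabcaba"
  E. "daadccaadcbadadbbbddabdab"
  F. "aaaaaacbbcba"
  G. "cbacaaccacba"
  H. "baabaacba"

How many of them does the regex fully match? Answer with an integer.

1

A → no match
B → no match
C → no match
D → no match
E → no match
F → no match
G → no match
H → match
Total matched: 1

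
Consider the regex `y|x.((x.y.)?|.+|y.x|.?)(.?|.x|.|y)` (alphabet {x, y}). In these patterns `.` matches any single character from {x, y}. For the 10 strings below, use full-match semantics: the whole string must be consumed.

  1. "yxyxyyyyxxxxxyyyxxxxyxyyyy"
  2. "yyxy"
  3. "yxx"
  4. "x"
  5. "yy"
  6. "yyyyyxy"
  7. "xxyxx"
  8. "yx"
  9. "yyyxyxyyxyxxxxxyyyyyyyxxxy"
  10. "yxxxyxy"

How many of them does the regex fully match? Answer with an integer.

1 → no match
2. "yyxy" → no match
3. "yxx" → no match
4. "x" → no match
5. "yy" → no match
6. "yyyyyxy" → no match
7. "xxyxx" → match
8. "yx" → no match
9 → no match
10. "yxxxyxy" → no match
Total matched: 1

1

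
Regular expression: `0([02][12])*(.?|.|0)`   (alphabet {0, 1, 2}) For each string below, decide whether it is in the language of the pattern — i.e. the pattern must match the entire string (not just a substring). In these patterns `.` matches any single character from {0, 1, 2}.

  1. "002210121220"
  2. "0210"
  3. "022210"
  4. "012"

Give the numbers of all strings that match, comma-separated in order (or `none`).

1. "002210121220" → match
2. "0210" → match
3. "022210" → match
4. "012" → no match

1, 2, 3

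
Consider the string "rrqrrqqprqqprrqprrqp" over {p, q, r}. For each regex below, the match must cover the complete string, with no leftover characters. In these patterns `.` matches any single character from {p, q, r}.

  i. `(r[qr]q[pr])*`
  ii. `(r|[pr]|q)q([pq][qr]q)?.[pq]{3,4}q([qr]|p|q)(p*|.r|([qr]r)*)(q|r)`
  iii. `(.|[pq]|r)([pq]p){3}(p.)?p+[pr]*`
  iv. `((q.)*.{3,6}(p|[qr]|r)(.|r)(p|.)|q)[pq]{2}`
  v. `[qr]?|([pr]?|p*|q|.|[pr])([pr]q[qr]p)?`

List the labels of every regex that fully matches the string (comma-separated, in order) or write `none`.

i

i → match
ii → no match
iii → no match
iv → no match
v → no match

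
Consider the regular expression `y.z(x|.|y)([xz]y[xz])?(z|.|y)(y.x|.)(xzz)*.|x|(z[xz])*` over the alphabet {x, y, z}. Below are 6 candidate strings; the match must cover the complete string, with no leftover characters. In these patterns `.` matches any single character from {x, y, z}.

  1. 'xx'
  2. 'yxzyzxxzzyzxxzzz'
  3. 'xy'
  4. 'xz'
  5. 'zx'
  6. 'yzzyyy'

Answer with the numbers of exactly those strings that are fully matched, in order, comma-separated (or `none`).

1 → no match
2 → no match
3 → no match
4 → no match
5 → match
6 → no match

5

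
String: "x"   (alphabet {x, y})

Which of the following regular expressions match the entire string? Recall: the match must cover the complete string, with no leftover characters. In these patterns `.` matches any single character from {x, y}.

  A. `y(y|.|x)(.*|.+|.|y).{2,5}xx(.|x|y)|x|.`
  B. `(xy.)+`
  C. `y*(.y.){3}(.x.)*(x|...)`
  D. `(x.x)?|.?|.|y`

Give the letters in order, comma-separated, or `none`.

A, D

A → match
B → no match — must start with "xy"
C → no match
D → match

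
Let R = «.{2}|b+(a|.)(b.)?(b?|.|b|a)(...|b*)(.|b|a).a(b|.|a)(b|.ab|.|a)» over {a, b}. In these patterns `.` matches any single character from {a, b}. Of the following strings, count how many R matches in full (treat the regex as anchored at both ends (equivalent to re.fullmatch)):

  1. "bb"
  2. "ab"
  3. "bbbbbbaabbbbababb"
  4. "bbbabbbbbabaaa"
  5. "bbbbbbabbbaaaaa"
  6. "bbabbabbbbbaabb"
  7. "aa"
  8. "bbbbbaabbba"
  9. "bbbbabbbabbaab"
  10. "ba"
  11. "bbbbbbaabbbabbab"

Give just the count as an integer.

1 → match
2 → match
3 → match
4 → match
5 → match
6 → match
7 → match
8 → no match
9 → match
10 → match
11 → match
Total matched: 10

10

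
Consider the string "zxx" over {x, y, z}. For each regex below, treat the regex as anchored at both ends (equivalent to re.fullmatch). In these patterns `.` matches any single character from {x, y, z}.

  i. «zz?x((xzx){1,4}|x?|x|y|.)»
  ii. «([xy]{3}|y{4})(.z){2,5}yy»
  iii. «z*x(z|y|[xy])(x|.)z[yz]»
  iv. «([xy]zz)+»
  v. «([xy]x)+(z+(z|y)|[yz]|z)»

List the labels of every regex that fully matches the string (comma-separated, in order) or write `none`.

i

i → match
ii → no match — must end with "zyy"
iii → no match
iv → no match — must end with "zz"
v → no match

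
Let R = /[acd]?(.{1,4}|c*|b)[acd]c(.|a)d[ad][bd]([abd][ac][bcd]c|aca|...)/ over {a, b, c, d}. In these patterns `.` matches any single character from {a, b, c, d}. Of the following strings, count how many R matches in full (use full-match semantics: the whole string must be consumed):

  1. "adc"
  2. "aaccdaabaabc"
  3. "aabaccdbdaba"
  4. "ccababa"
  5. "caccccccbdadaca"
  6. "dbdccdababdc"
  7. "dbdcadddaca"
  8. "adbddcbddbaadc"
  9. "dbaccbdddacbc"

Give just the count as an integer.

3

1 → no match
2 → no match
3 → no match
4 → no match
5 → no match
6 → no match
7 → match
8 → match
9 → match
Total matched: 3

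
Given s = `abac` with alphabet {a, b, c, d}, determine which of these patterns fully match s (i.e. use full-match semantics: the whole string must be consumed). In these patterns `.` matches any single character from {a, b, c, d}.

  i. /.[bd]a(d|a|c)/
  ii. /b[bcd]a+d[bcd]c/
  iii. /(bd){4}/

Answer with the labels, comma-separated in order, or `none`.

i → match
ii → no match — must start with `b`
iii → no match — must start with `bd`

i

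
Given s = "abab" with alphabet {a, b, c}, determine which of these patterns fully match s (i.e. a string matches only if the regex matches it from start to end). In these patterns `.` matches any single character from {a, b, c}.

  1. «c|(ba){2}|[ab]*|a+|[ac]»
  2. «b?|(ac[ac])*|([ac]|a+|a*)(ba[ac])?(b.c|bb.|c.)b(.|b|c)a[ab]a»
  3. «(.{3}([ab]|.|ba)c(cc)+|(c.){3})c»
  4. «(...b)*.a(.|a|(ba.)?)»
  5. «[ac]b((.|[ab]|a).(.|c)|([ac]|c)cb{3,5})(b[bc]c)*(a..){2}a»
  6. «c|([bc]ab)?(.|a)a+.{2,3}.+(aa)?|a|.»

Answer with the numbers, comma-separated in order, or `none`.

1 → match
2 → no match
3 → no match — must end with "c"
4 → no match
5 → no match — must end with "a"
6 → no match

1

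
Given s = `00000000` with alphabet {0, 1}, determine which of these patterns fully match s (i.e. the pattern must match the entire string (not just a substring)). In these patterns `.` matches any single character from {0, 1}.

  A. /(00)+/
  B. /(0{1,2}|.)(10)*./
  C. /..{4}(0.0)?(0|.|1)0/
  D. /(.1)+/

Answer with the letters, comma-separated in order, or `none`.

A → match
B → no match
C → no match
D → no match — must end with `1`

A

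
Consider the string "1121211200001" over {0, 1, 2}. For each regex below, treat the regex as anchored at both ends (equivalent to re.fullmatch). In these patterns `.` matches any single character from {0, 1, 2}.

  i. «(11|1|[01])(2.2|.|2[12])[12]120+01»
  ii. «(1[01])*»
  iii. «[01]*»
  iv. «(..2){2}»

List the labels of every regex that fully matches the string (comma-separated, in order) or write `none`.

i

i → match
ii → no match
iii → no match
iv → no match — must end with "2"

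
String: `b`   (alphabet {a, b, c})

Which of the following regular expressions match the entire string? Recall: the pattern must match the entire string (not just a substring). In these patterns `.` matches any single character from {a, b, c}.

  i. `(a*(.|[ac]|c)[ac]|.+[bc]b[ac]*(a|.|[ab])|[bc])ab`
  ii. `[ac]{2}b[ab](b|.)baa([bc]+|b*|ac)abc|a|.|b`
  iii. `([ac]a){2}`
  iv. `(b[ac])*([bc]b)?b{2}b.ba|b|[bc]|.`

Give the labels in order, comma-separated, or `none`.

ii, iv

i → no match — must end with `ab`
ii → match
iii → no match — must end with `a`
iv → match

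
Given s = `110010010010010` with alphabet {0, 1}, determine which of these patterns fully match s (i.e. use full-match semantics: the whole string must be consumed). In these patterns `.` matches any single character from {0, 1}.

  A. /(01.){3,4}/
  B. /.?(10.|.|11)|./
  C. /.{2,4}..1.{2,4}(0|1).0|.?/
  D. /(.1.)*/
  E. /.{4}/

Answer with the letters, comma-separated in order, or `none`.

D

A → no match — must start with `01`
B → no match
C → no match
D → match
E → no match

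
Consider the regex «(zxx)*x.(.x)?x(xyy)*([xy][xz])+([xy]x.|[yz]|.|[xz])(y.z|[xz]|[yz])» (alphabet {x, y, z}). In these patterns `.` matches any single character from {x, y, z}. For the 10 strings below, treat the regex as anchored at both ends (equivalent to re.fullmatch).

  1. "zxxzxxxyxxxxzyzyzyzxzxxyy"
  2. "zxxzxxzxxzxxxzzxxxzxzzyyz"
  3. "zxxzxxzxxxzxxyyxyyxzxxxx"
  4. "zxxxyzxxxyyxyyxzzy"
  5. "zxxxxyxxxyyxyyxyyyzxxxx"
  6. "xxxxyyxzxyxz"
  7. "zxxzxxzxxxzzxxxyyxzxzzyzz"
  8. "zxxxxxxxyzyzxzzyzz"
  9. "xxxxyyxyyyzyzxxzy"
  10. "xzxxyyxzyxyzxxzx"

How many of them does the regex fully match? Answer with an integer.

10

1 → match
2 → match
3 → match
4 → match
5 → match
6 → match
7 → match
8 → match
9 → match
10 → match
Total matched: 10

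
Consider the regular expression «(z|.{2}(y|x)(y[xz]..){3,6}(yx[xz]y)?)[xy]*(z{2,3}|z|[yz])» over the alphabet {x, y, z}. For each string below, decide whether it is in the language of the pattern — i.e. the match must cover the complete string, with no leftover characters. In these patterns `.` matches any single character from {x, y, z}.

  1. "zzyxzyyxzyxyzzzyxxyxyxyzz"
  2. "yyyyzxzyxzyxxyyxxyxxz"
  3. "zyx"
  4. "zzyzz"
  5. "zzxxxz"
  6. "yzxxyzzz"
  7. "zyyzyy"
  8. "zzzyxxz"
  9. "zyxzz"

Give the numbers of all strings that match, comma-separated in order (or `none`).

9

1 → no match
2 → no match
3. "zyx" → no match
4. "zzyzz" → no match
5. "zzxxxz" → no match
6. "yzxxyzzz" → no match
7. "zyyzyy" → no match
8. "zzzyxxz" → no match
9. "zyxzz" → match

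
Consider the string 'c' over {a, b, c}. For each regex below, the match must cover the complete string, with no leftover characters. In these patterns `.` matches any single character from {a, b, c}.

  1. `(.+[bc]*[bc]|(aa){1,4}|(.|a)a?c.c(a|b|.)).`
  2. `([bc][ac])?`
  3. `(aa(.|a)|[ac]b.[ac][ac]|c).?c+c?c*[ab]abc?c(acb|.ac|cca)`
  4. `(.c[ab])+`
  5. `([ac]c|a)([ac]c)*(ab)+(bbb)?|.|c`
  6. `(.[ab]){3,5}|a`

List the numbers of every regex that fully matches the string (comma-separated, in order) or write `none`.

1 → no match
2 → no match
3 → no match
4 → no match
5 → match
6 → no match

5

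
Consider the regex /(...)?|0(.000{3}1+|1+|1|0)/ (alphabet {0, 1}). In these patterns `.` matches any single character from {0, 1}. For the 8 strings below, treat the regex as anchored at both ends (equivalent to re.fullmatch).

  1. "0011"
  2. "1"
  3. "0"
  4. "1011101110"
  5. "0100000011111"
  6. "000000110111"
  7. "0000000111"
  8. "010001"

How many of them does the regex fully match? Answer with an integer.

1 → no match
2 → no match
3 → no match
4 → no match
5 → no match
6 → no match
7 → match
8 → no match
Total matched: 1

1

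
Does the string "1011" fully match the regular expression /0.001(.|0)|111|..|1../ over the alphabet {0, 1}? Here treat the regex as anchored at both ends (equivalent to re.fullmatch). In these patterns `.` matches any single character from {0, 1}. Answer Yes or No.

No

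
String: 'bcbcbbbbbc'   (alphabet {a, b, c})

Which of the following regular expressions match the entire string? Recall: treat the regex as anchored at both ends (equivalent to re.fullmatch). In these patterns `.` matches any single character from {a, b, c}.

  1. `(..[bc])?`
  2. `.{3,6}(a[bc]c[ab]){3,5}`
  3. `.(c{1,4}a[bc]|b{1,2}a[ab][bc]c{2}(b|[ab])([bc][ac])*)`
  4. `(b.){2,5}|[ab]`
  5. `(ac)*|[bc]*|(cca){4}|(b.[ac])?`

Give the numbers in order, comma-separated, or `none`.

4, 5

1 → no match
2 → no match
3 → no match
4 → match
5 → match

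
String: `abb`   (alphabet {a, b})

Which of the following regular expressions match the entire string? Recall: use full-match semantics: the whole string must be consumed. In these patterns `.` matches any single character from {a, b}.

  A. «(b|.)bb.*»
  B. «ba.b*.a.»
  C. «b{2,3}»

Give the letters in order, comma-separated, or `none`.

A → match
B → no match — must start with `ba`
C → no match — must start with `b`

A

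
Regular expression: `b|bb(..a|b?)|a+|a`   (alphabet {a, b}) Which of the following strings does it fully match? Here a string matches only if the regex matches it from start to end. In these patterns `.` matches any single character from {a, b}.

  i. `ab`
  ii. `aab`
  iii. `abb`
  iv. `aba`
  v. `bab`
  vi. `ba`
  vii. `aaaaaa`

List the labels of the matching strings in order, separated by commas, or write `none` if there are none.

vii

i → no match
ii → no match
iii → no match
iv → no match
v → no match
vi → no match
vii → match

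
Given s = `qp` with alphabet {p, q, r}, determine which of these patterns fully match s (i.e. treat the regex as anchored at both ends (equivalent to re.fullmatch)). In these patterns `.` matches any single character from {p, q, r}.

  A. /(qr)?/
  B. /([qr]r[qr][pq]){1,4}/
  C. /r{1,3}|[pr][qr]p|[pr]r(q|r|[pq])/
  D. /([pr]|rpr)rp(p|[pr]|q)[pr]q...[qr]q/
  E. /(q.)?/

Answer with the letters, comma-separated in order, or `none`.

A → no match
B → no match
C → no match
D → no match — must end with `q`
E → match

E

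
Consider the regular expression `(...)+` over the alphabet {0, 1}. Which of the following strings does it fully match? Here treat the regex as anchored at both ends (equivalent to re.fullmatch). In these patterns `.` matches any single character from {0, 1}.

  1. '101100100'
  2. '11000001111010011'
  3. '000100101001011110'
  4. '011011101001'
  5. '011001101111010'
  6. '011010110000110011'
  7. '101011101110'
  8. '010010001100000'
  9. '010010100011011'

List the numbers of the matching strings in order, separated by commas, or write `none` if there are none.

1, 3, 4, 5, 6, 7, 8, 9

1. '101100100' → match
2 → no match
3 → match
4. '011011101001' → match
5 → match
6 → match
7. '101011101110' → match
8 → match
9 → match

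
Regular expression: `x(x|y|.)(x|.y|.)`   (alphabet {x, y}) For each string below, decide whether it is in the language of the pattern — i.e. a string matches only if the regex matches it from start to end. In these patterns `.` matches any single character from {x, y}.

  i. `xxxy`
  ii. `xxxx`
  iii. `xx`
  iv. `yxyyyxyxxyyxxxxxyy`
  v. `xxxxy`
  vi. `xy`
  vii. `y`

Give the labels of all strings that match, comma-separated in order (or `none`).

i → match
ii → no match
iii → no match
iv → no match — must start with `x`
v → no match
vi → no match
vii → no match — must start with `x`

i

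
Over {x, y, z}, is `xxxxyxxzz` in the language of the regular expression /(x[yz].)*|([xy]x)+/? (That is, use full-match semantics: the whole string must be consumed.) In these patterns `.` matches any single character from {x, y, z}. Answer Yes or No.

No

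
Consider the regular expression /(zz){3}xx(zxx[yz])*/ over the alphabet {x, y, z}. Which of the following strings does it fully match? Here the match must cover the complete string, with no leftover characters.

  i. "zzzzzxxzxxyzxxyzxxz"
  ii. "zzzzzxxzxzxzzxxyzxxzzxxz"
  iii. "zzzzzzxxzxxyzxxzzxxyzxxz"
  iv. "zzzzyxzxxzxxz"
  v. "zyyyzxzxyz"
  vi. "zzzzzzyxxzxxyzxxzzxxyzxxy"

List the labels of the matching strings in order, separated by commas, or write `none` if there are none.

iii

i → no match
ii → no match
iii → match
iv → no match
v → no match — must start with "zz"
vi → no match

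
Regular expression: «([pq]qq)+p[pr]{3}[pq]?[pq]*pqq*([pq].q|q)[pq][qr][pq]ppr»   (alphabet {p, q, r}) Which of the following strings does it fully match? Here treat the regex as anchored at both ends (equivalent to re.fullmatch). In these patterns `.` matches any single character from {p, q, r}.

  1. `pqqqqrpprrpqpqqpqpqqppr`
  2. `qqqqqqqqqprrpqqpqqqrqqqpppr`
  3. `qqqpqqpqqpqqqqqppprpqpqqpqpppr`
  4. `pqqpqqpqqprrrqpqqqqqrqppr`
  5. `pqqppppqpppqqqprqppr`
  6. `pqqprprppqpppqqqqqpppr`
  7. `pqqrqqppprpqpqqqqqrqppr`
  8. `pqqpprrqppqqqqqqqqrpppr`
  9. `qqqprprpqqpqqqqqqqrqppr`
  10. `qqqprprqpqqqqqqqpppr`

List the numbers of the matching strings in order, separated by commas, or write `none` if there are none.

2, 3, 4, 5, 6, 8, 9, 10

1 → no match
2 → match
3 → match
4 → match
5 → match
6 → match
7 → no match
8 → match
9 → match
10 → match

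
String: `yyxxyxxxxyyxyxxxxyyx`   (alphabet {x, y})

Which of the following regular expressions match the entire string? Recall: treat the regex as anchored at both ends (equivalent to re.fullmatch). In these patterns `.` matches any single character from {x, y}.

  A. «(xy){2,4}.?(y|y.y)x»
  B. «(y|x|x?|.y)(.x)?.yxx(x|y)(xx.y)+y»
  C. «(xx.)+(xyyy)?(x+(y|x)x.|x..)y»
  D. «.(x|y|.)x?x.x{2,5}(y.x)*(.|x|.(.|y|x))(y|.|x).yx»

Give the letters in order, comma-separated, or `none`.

A → no match — must start with `xy`
B → no match — must end with `yy`
C → no match — must start with `xx`
D → match

D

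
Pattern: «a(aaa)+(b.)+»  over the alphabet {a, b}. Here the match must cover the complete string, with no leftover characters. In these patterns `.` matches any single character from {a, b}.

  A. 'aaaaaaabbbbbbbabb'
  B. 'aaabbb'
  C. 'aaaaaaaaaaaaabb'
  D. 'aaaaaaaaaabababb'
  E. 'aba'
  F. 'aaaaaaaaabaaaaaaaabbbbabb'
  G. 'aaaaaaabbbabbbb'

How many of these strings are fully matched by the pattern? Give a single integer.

4

A → match
B → no match — must start with 'aaaa'
C → match
D → match
E → no match — must start with 'aaaa'
F → no match
G → match
Total matched: 4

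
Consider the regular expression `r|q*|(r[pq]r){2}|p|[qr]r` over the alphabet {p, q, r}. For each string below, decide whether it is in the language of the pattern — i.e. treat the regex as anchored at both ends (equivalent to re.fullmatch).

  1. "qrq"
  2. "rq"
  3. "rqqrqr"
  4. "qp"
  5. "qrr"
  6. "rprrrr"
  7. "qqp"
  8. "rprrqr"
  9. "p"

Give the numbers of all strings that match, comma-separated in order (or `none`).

8, 9

1 → no match
2 → no match
3 → no match
4 → no match
5 → no match
6 → no match
7 → no match
8 → match
9 → match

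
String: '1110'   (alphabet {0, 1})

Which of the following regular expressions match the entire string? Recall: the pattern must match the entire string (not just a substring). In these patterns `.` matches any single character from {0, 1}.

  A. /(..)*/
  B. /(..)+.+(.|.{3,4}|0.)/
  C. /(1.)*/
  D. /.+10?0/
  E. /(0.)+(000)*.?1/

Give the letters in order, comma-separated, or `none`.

A → match
B → match
C → match
D → match
E → no match — must start with '0'

A, B, C, D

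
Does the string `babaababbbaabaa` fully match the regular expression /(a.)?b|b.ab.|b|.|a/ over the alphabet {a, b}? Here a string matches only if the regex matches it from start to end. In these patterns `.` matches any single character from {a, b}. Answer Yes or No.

No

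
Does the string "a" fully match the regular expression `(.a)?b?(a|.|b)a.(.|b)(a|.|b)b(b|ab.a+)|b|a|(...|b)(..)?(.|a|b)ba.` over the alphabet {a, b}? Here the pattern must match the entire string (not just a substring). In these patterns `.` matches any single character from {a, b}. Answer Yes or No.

Yes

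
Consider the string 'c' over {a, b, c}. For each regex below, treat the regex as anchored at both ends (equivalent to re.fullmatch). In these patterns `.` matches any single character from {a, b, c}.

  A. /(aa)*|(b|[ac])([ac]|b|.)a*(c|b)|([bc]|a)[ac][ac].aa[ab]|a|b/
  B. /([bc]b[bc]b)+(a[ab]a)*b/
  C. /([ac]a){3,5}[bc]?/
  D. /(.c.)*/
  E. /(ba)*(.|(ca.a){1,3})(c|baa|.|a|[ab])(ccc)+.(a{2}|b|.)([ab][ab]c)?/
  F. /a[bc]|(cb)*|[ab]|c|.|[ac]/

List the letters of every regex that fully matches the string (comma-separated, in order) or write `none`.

F

A → no match
B → no match — must end with 'b'
C → no match
D → no match
E → no match
F → match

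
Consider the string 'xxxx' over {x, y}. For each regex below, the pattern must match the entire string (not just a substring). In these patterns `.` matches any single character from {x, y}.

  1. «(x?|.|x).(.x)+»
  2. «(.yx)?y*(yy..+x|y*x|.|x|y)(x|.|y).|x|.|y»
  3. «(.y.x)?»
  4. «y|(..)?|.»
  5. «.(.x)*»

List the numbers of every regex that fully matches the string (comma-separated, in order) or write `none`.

1

1 → match
2 → no match
3 → no match
4 → no match
5 → no match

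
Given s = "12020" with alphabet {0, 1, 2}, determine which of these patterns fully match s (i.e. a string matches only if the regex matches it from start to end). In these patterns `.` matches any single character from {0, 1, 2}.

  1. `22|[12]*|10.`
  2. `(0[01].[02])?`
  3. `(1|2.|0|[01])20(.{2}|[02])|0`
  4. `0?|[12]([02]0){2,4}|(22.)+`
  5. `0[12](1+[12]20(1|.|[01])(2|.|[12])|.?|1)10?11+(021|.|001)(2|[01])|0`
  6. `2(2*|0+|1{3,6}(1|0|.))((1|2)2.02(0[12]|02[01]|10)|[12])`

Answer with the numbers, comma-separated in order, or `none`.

1 → no match
2 → no match
3 → match
4 → match
5 → no match — must start with "0"
6 → no match — must start with "2"

3, 4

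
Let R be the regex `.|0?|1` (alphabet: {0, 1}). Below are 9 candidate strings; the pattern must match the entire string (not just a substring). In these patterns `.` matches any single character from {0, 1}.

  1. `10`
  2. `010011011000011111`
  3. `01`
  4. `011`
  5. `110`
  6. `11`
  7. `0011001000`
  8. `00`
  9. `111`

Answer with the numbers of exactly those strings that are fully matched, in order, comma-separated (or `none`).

none

1 → no match
2 → no match
3 → no match
4 → no match
5 → no match
6 → no match
7 → no match
8 → no match
9 → no match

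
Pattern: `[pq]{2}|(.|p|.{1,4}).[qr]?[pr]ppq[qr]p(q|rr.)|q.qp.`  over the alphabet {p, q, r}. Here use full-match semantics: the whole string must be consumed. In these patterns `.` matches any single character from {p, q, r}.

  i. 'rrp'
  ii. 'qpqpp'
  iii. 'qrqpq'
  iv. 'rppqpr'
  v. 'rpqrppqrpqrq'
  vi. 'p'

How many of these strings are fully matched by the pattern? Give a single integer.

i. 'rrp' → no match
ii. 'qpqpp' → match
iii. 'qrqpq' → match
iv. 'rppqpr' → no match
v. 'rpqrppqrpqrq' → no match
vi. 'p' → no match
Total matched: 2

2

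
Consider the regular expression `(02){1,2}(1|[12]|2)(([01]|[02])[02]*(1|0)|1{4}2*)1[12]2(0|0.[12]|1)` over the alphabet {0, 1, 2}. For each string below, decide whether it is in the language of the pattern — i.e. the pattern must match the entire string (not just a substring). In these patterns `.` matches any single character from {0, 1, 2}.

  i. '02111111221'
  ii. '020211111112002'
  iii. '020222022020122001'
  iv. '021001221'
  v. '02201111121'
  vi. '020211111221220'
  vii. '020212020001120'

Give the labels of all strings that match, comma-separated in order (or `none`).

i → match
ii → match
iii → match
iv → match
v → no match
vi → match
vii → match

i, ii, iii, iv, vi, vii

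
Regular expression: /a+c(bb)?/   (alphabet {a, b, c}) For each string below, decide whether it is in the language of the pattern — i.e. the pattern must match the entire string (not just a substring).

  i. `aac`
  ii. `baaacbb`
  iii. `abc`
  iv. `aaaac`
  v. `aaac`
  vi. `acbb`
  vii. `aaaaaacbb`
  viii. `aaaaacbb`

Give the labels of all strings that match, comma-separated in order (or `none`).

i → match
ii → no match — must start with `a`
iii → no match
iv → match
v → match
vi → match
vii → match
viii → match

i, iv, v, vi, vii, viii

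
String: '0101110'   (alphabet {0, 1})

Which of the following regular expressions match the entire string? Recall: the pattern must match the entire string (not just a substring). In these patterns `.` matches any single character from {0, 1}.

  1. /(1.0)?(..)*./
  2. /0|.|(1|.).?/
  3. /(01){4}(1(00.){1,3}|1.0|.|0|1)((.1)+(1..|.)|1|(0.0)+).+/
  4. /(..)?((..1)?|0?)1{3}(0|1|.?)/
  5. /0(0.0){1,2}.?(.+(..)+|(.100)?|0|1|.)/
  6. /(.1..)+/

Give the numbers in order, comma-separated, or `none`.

1, 4

1 → match
2 → no match
3 → no match
4 → match
5 → no match — must start with '00'
6 → no match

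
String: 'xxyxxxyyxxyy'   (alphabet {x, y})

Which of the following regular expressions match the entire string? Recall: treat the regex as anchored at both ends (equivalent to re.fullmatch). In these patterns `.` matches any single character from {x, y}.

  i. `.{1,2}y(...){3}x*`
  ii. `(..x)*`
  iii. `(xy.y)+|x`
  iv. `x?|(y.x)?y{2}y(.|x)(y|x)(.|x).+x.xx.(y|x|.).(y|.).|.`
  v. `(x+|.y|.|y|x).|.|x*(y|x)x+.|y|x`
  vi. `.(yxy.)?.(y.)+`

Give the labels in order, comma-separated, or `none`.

i → match
ii → no match
iii → no match
iv → no match
v → no match
vi → no match

i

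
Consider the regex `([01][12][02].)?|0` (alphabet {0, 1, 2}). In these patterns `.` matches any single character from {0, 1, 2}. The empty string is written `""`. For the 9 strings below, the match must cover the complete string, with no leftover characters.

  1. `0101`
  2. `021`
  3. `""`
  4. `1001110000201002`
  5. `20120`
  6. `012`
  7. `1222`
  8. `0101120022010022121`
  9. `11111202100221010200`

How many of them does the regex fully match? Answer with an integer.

1 → match
2 → no match
3 → match
4 → no match
5 → no match
6 → no match
7 → match
8 → no match
9 → no match
Total matched: 3

3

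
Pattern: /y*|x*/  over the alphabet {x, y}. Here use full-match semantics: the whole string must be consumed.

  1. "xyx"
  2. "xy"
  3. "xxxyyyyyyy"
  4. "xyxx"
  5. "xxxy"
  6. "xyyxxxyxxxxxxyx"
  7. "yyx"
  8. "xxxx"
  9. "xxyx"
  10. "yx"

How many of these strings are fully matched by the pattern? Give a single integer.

1 → no match
2 → no match
3 → no match
4 → no match
5 → no match
6 → no match
7 → no match
8 → match
9 → no match
10 → no match
Total matched: 1

1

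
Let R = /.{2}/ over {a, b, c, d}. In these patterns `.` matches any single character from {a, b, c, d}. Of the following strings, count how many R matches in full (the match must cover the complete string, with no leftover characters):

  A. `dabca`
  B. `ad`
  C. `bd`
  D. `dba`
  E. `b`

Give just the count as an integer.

A → no match
B → match
C → match
D → no match
E → no match
Total matched: 2

2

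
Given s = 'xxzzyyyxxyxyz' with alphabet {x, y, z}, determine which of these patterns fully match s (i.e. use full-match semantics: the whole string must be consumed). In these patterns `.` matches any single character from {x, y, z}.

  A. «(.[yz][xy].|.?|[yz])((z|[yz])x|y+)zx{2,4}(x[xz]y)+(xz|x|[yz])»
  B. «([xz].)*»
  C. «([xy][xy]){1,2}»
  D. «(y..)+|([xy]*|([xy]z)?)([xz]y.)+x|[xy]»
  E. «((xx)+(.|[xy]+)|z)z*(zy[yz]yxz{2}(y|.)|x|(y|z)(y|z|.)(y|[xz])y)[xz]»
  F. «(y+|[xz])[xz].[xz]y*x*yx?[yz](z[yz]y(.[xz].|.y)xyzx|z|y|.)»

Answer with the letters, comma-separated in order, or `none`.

A → no match
B → no match
C → no match
D → no match
E → no match
F → match

F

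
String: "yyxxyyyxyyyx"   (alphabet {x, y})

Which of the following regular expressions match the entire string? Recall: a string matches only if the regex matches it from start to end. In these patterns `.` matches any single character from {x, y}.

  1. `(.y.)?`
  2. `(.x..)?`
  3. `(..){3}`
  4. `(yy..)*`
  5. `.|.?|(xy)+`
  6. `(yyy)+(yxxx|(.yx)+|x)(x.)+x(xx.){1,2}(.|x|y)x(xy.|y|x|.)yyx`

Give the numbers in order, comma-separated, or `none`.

4

1 → no match
2 → no match
3 → no match
4 → match
5 → no match
6 → no match — must start with "yyy"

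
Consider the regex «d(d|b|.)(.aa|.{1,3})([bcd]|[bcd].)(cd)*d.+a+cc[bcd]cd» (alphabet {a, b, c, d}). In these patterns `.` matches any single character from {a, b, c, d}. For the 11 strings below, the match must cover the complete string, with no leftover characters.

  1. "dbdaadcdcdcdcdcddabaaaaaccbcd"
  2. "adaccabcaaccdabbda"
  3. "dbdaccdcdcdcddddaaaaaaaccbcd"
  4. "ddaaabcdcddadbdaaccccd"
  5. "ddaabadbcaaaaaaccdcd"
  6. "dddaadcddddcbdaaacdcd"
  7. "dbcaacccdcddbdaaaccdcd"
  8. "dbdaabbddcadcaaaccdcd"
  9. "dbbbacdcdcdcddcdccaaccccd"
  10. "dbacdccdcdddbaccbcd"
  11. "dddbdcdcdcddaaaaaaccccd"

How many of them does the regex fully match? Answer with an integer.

1 → match
2 → no match — must start with "d"
3 → match
4 → match
5 → match
6 → no match
7 → match
8 → match
9 → match
10 → match
11 → match
Total matched: 9

9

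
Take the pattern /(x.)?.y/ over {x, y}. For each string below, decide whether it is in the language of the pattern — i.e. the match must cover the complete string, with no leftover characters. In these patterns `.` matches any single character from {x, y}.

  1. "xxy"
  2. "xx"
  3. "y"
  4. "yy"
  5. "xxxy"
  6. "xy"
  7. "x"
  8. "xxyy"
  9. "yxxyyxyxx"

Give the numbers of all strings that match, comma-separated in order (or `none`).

1 → no match
2 → no match — must end with "y"
3 → no match
4 → match
5 → match
6 → match
7 → no match — must end with "y"
8 → match
9 → no match — must end with "y"

4, 5, 6, 8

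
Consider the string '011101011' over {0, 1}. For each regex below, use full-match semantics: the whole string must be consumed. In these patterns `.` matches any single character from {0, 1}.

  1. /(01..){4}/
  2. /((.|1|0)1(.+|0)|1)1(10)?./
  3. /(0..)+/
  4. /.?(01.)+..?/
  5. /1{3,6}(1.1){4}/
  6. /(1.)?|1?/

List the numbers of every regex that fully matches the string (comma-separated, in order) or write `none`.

1 → no match
2 → match
3 → no match
4 → no match
5 → no match — must start with '1'
6 → no match

2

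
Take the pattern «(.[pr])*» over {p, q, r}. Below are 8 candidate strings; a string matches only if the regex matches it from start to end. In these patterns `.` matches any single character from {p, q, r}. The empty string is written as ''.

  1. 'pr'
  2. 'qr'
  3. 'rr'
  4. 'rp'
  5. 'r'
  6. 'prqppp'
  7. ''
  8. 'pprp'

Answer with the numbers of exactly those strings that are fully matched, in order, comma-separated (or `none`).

1, 2, 3, 4, 6, 7, 8

1 → match
2 → match
3 → match
4 → match
5 → no match
6 → match
7 → match
8 → match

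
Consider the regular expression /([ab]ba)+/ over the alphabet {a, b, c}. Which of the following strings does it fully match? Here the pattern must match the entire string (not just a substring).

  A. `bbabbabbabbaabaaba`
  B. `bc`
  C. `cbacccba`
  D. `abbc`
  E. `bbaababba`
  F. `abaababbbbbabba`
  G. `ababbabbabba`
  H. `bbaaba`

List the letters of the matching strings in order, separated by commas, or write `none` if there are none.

A, E, G, H

A → match
B → no match — must end with `ba`
C → no match
D → no match — must end with `ba`
E → match
F → no match
G → match
H → match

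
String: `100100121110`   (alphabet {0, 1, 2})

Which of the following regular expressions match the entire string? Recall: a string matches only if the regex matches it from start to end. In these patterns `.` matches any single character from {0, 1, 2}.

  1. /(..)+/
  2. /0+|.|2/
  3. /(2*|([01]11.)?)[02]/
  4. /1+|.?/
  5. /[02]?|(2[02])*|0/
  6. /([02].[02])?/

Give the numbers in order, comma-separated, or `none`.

1 → match
2 → no match
3 → no match
4 → no match
5 → no match
6 → no match

1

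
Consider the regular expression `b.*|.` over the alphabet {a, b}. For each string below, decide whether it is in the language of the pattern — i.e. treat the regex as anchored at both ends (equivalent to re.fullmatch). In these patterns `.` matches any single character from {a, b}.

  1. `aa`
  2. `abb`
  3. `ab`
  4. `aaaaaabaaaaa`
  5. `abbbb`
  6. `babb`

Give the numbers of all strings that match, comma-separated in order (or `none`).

6

1. `aa` → no match
2. `abb` → no match
3. `ab` → no match
4. `aaaaaabaaaaa` → no match
5. `abbbb` → no match
6. `babb` → match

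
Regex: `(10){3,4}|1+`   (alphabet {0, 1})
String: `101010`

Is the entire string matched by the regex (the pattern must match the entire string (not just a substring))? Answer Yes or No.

Yes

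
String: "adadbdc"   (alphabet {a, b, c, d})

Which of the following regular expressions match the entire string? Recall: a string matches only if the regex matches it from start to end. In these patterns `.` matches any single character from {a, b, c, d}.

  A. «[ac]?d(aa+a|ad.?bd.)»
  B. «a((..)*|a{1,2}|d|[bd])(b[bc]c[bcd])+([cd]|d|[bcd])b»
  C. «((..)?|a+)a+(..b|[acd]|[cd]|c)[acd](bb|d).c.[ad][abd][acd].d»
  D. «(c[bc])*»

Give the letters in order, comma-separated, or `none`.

A → match
B → no match — must end with "b"
C → no match — must end with "d"
D → no match

A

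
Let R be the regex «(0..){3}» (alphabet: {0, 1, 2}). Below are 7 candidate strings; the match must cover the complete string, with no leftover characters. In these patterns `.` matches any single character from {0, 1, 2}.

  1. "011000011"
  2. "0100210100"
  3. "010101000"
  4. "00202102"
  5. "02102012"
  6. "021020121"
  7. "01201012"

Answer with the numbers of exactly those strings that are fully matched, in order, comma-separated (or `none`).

1 → match
2 → no match
3 → no match
4 → no match
5 → no match
6 → no match
7 → no match

1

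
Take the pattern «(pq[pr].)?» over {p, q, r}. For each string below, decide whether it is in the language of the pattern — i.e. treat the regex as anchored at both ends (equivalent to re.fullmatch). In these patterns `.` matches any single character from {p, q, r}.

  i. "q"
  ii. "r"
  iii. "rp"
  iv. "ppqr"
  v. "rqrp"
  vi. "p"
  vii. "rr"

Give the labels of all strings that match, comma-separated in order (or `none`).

i → no match
ii → no match
iii → no match
iv → no match
v → no match
vi → no match
vii → no match

none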